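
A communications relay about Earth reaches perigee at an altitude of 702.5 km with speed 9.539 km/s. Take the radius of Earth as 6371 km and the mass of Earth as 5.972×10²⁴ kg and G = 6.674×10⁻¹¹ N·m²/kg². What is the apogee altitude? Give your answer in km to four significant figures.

μ = GM = 6.674×10⁻¹¹ × 5.972×10²⁴ = 3.986×10¹⁴ m³/s².
r_p = 6371 + 702.5 = 7073.5 km = 7.074×10⁶ m.
Specific energy ε = v²/2 − μ/r = -1.085×10⁷ J/kg, so a = −μ/(2ε) = 1.837×10⁷ m.
The apsides satisfy r_p + r_a = 2a, so the apogee radius is 2a − r_p = 2.966×10⁷ m = 29658 km.
Apogee altitude = 29658 − 6371 = 23287 km.

apogee altitude ≈ 23290 km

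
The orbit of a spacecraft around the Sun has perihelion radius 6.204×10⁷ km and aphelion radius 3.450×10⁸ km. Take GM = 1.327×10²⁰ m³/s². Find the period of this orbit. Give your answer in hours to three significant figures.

T ≈ 13900 hours

Semi-major axis a = (r_p + r_a)/2 = (6.2040×10⁷ + 3.4500×10⁸)/2 = 2.0352×10⁸ km = 2.035×10¹¹ m.
By Kepler's third law T = 2π√(a³/μ) = 2π × 7.970×10⁶ = 5.008×10⁷ s.
= 13910 hours.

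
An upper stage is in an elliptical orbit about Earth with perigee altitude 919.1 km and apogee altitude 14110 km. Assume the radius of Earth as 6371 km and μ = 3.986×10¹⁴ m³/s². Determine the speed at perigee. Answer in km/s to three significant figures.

v ≈ 8.98 km/s

r_p = 6371 + 919.1 = 7290.1 km = 7.2901×10⁶ m.
r_a = 6371 + 14110 = 20481 km = 2.0481×10⁷ m.
Semi-major axis a = (r_p + r_a)/2 = 13886 km = 1.389×10⁷ m.
Vis-viva: v² = μ(2/r − 1/a) = 3.986×10¹⁴ × (2.743×10⁻⁷ − 7.202×10⁻⁸) = 8.065×10⁷ m²/s².
v = 8980 m/s = 8.980 km/s.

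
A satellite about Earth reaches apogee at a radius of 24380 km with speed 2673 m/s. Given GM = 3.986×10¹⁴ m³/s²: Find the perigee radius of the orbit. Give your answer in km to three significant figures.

r_a = 2.438×10⁷ m.
Specific energy ε = v²/2 − μ/r = -1.278×10⁷ J/kg, so a = −μ/(2ε) = 1.560×10⁷ m.
The apsides satisfy r_p + r_a = 2a, so the perigee radius is 2a − r_a = 6.817×10⁶ m = 6816.7 km.

perigee radius ≈ 6820 km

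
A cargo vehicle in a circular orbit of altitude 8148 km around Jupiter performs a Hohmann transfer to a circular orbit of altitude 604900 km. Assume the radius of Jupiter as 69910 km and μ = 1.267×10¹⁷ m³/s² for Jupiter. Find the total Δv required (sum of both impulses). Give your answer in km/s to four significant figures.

Δv_total ≈ 21.12 km/s

r₁ = 69910 + 8148 = 78058 km = 7.8058×10⁷ m.
r₂ = 69910 + 604900 = 674810 km = 6.7481×10⁸ m.
Transfer ellipse a_t = (r₁ + r₂)/2 = 3.764×10⁸ m.
At r₁: circular v_c1 = √(μ/r₁) = 40290 m/s; transfer-perijove v_p = √[μ(2/r₁ − 1/a_t)] = 53940 m/s.
Δv₁ = v_p − v_c1 = 13650 m/s.
At r₂: circular v_c2 = √(μ/r₂) = 13700 m/s; transfer-apojove v_a = √[μ(2/r₂ − 1/a_t)] = 6240 m/s.
Δv₂ = v_c2 − v_a = 7463 m/s.
Total Δv = Δv₁ + Δv₂ = 21120 m/s = 21.12 km/s.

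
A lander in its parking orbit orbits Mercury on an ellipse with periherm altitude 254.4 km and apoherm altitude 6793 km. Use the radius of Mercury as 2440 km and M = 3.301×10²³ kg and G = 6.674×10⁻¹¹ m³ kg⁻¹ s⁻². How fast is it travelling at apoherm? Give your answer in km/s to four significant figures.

μ = GM = 6.674×10⁻¹¹ × 3.301×10²³ = 2.203×10¹³ m³/s².
r_p = 2440 + 254.4 = 2694.4 km = 2.6944×10⁶ m.
r_a = 2440 + 6793 = 9233.0 km = 9.2330×10⁶ m.
Semi-major axis a = (r_p + r_a)/2 = 5963.7 km = 5.964×10⁶ m.
Vis-viva: v² = μ(2/r − 1/a) = 2.203×10¹³ × (2.166×10⁻⁷ − 1.677×10⁻⁷) = 1.078×10⁶ m²/s².
v = 1038 m/s = 1.038 km/s.

v ≈ 1.038 km/s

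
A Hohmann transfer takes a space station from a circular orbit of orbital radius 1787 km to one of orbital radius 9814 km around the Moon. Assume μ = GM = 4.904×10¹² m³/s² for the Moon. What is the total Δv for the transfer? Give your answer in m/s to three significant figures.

Δv_total ≈ 813 m/s

r₁ = 1787 km = 1.787×10⁶ m.
r₂ = 9814 km = 9.814×10⁶ m.
Transfer ellipse a_t = (r₁ + r₂)/2 = 5.800×10⁶ m.
At r₁: circular v_c1 = √(μ/r₁) = 1657 m/s; transfer-perilune v_p = √[μ(2/r₁ − 1/a_t)] = 2155 m/s.
Δv₁ = v_p − v_c1 = 498.2 m/s.
At r₂: circular v_c2 = √(μ/r₂) = 706.9 m/s; transfer-apolune v_a = √[μ(2/r₂ − 1/a_t)] = 392.4 m/s.
Δv₂ = v_c2 − v_a = 314.5 m/s.
Total Δv = Δv₁ + Δv₂ = 812.7 m/s.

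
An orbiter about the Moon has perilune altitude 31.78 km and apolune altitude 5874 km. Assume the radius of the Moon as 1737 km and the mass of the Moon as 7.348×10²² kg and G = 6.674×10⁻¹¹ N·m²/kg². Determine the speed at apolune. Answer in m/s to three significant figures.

v ≈ 493 m/s

μ = GM = 6.674×10⁻¹¹ × 7.348×10²² = 4.904×10¹² m³/s².
r_p = 1737 + 31.78 = 1768.8 km = 1.7688×10⁶ m.
r_a = 1737 + 5874 = 7611.0 km = 7.6110×10⁶ m.
Semi-major axis a = (r_p + r_a)/2 = 4689.9 km = 4.690×10⁶ m.
Vis-viva: v² = μ(2/r − 1/a) = 4.904×10¹² × (2.628×10⁻⁷ − 2.132×10⁻⁷) = 2.430×10⁵ m²/s².
v = 493.0 m/s.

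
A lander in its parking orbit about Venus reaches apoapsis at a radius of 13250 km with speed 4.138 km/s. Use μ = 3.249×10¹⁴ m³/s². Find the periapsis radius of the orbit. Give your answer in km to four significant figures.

periapsis radius ≈ 7108 km

r_a = 1.325×10⁷ m.
Specific energy ε = v²/2 − μ/r = -1.596×10⁷ J/kg, so a = −μ/(2ε) = 1.018×10⁷ m.
The apsides satisfy r_p + r_a = 2a, so the periapsis radius is 2a − r_a = 7.108×10⁶ m = 7108.1 km.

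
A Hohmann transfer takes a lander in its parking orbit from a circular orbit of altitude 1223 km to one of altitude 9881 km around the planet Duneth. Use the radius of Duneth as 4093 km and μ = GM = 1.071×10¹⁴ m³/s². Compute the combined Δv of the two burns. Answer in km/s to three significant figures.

r₁ = 4093 + 1223 = 5316.0 km = 5.3160×10⁶ m.
r₂ = 4093 + 9881 = 13974 km = 1.3974×10⁷ m.
Transfer ellipse a_t = (r₁ + r₂)/2 = 9.645×10⁶ m.
At r₁: circular v_c1 = √(μ/r₁) = 4489 m/s; transfer-periapsis v_p = √[μ(2/r₁ − 1/a_t)] = 5403 m/s.
Δv₁ = v_p − v_c1 = 914.2 m/s.
At r₂: circular v_c2 = √(μ/r₂) = 2768 m/s; transfer-apoapsis v_a = √[μ(2/r₂ − 1/a_t)] = 2055 m/s.
Δv₂ = v_c2 − v_a = 713.1 m/s.
Total Δv = Δv₁ + Δv₂ = 1627 m/s = 1.627 km/s.

Δv_total ≈ 1.63 km/s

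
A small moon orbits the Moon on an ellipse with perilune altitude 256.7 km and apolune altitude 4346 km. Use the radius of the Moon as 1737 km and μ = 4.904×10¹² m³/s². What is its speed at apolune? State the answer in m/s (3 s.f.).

v ≈ 631 m/s

r_p = 1737 + 256.7 = 1993.7 km = 1.9937×10⁶ m.
r_a = 1737 + 4346 = 6083.0 km = 6.0830×10⁶ m.
Semi-major axis a = (r_p + r_a)/2 = 4038.3 km = 4.038×10⁶ m.
Vis-viva: v² = μ(2/r − 1/a) = 4.904×10¹² × (3.288×10⁻⁷ − 2.476×10⁻⁷) = 3.980×10⁵ m²/s².
v = 630.9 m/s.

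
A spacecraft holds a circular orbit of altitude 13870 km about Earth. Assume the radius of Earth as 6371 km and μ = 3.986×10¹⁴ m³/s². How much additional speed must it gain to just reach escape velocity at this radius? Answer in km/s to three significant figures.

r = 6371 + 13870 = 20241 km = 2.0241×10⁷ m.
Circular speed v_c = √(μ/r) = 4438 m/s.
Escape speed v_esc = √(2μ/r) = √2 × v_c = 6276 m/s.
Δv = v_esc − v_c = 1838 m/s = 1.838 km/s.

Δv ≈ 1.84 km/s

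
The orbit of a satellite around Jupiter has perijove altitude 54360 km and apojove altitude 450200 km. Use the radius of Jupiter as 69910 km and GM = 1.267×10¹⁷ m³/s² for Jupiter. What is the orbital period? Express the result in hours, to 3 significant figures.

T ≈ 28.4 hours

r_p = 69910 + 54360 = 124270 km = 1.2427×10⁸ m.
r_a = 69910 + 450200 = 520110 km = 5.2011×10⁸ m.
Semi-major axis a = (r_p + r_a)/2 = (1.2427×10⁵ + 5.2011×10⁵)/2 = 3.2219×10⁵ km = 3.222×10⁸ m.
By Kepler's third law T = 2π√(a³/μ) = 2π × 1.625×10⁴ = 1.021×10⁵ s.
= 28.36 hours.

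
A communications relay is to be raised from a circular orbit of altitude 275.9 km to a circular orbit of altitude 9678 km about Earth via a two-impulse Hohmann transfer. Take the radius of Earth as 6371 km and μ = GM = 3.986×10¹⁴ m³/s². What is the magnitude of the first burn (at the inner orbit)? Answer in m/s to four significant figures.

Δv ≈ 1465 m/s

r₁ = 6371 + 275.9 = 6646.9 km = 6.6469×10⁶ m.
r₂ = 6371 + 9678 = 16049 km = 1.6049×10⁷ m.
Transfer ellipse a_t = (r₁ + r₂)/2 = 1.135×10⁷ m.
At r₁: circular v_c1 = √(μ/r₁) = 7744 m/s; transfer-perigee v_p = √[μ(2/r₁ − 1/a_t)] = 9209 m/s.
Δv₁ = v_p − v_c1 = 1465 m/s.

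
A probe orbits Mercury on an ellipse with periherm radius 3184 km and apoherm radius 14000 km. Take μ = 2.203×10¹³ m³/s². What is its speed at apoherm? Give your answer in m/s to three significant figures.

Semi-major axis a = (r_p + r_a)/2 = 8592.0 km = 8.592×10⁶ m.
Vis-viva: v² = μ(2/r − 1/a) = 2.203×10¹³ × (1.429×10⁻⁷ − 1.164×10⁻⁷) = 5.831×10⁵ m²/s².
v = 763.6 m/s.

v ≈ 764 m/s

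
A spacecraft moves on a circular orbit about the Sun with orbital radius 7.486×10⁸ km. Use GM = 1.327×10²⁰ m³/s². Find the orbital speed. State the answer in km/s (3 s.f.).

v ≈ 13.3 km/s

r = 7.486×10⁸ km = 7.486×10¹¹ m.
For a circular orbit v = √(μ/r) = √(1.327×10²⁰ / 7.486×10¹¹) = √(1.773×10⁸) = 13310 m/s.
That is 13.31 km/s.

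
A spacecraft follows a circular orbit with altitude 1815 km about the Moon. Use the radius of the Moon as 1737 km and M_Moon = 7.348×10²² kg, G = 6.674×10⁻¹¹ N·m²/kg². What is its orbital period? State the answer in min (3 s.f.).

μ = GM = 6.674×10⁻¹¹ × 7.348×10²² = 4.904×10¹² m³/s².
r = 1737 + 1815 = 3552.0 km = 3.5520×10⁶ m.
Kepler's third law: T = 2π√(r³/μ) = 2π√((3.552×10⁶)³ / 4.904×10¹²).
r³/μ = 9.138×10⁶ s², so T = 2π × 3.023×10³ = 1.899×10⁴ s.
Converting: 1.899×10⁴ s ÷ 60.00 = 316.6 min.

T ≈ 317 min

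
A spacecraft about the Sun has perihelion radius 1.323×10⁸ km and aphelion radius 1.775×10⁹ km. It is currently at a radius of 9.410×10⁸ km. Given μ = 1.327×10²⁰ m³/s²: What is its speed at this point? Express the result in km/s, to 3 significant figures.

v ≈ 12.0 km/s

Semi-major axis a = (r_p + r_a)/2 = 9.5365×10⁸ km = 9.536×10¹¹ m.
Vis-viva: v² = μ(2/r − 1/a) = 1.327×10²⁰ × (2.125×10⁻¹² − 1.049×10⁻¹²) = 1.429×10⁸ m²/s².
v = 11950 m/s = 11.95 km/s.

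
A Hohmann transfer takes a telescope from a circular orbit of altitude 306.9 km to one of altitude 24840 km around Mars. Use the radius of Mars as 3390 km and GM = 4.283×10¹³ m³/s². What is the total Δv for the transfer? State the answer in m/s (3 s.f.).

r₁ = 3390 + 306.9 = 3696.9 km = 3.6969×10⁶ m.
r₂ = 3390 + 24840 = 28230 km = 2.8230×10⁷ m.
Transfer ellipse a_t = (r₁ + r₂)/2 = 1.596×10⁷ m.
At r₁: circular v_c1 = √(μ/r₁) = 3404 m/s; transfer-periapsis v_p = √[μ(2/r₁ − 1/a_t)] = 4526 m/s.
Δv₁ = v_p − v_c1 = 1123 m/s.
At r₂: circular v_c2 = √(μ/r₂) = 1232 m/s; transfer-apoapsis v_a = √[μ(2/r₂ − 1/a_t)] = 592.8 m/s.
Δv₂ = v_c2 − v_a = 639.0 m/s.
Total Δv = Δv₁ + Δv₂ = 1762 m/s.

Δv_total ≈ 1760 m/s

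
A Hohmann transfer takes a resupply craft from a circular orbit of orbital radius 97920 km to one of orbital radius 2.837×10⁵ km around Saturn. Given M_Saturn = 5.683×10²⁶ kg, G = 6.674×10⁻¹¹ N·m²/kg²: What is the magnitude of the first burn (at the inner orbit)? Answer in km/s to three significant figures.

Δv ≈ 4.32 km/s

μ = GM = 6.674×10⁻¹¹ × 5.683×10²⁶ = 3.793×10¹⁶ m³/s².
r₁ = 97920 km = 9.792×10⁷ m.
r₂ = 2.837×10⁵ km = 2.837×10⁸ m.
Transfer ellipse a_t = (r₁ + r₂)/2 = 1.908×10⁸ m.
At r₁: circular v_c1 = √(μ/r₁) = 19680 m/s; transfer-perikrone v_p = √[μ(2/r₁ − 1/a_t)] = 24000 m/s.
Δv₁ = v_p − v_c1 = 4317 m/s.
= 4.317 km/s.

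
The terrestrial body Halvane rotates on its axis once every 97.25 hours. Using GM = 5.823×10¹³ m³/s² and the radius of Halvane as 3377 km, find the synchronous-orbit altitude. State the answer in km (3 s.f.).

h_sync ≈ 53200 km

T = 97.25 hours = 3.501×10⁵ s.
A synchronous orbit has period T, so by Kepler's third law a = (μT²/4π²)^(1/3).
μT²/4π² = 5.823×10¹³ × (3.501×10⁵)² / 39.48 = 1.808×10²³ m³.
a = 5.654×10⁷ m = 56545 km.
Altitude h = a − R = 56545 − 3377 = 53168 km.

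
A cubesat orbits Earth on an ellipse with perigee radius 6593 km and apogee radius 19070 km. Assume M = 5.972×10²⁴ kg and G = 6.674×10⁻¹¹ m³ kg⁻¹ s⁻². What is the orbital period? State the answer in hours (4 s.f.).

T ≈ 4.018 hours

μ = GM = 6.674×10⁻¹¹ × 5.972×10²⁴ = 3.986×10¹⁴ m³/s².
Semi-major axis a = (r_p + r_a)/2 = (6593.0 + 19070)/2 = 12832 km = 1.283×10⁷ m.
By Kepler's third law T = 2π√(a³/μ) = 2π × 2.302×10³ = 1.447×10⁴ s.
= 4.018 hours.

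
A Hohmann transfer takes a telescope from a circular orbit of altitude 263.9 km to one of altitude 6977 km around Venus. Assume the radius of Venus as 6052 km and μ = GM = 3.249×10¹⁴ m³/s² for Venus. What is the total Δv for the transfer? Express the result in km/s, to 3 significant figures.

r₁ = 6052 + 263.9 = 6315.9 km = 6.3159×10⁶ m.
r₂ = 6052 + 6977 = 13029 km = 1.3029×10⁷ m.
Transfer ellipse a_t = (r₁ + r₂)/2 = 9.672×10⁶ m.
At r₁: circular v_c1 = √(μ/r₁) = 7172 m/s; transfer-periapsis v_p = √[μ(2/r₁ − 1/a_t)] = 8324 m/s.
Δv₁ = v_p − v_c1 = 1152 m/s.
At r₂: circular v_c2 = √(μ/r₂) = 4994 m/s; transfer-apoapsis v_a = √[μ(2/r₂ − 1/a_t)] = 4035 m/s.
Δv₂ = v_c2 − v_a = 958.4 m/s.
Total Δv = Δv₁ + Δv₂ = 2110 m/s = 2.110 km/s.

Δv_total ≈ 2.11 km/s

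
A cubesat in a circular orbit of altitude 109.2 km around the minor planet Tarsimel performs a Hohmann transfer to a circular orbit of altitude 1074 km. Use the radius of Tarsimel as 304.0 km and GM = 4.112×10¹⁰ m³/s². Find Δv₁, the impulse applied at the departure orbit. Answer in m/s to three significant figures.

r₁ = 304.0 + 109.2 = 413.20 km = 4.1320×10⁵ m.
r₂ = 304.0 + 1074 = 1378.0 km = 1.3780×10⁶ m.
Transfer ellipse a_t = (r₁ + r₂)/2 = 8.956×10⁵ m.
At r₁: circular v_c1 = √(μ/r₁) = 315.5 m/s; transfer-periapsis v_p = √[μ(2/r₁ − 1/a_t)] = 391.3 m/s.
Δv₁ = v_p − v_c1 = 75.84 m/s.

Δv ≈ 75.8 m/s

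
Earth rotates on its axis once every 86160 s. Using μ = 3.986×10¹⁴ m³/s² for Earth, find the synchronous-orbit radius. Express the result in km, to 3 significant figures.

r_sync ≈ 42200 km

A synchronous orbit has period T, so by Kepler's third law a = (μT²/4π²)^(1/3).
μT²/4π² = 3.986×10¹⁴ × (8.616×10⁴)² / 39.48 = 7.495×10²² m³.
a = 4.216×10⁷ m = 42163 km.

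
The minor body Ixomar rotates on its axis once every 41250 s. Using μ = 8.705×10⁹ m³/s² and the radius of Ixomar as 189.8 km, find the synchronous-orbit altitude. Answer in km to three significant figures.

h_sync ≈ 531 km

A synchronous orbit has period T, so by Kepler's third law a = (μT²/4π²)^(1/3).
μT²/4π² = 8.705×10⁹ × (4.125×10⁴)² / 39.48 = 3.752×10¹⁷ m³.
a = 7.212×10⁵ m = 721.25 km.
Altitude h = a − R = 721.25 − 189.8 = 531.45 km.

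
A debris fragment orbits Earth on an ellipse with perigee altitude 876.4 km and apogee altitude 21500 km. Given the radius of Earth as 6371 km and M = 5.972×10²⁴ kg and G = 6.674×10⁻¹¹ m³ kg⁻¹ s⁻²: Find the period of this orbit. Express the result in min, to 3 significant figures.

μ = GM = 6.674×10⁻¹¹ × 5.972×10²⁴ = 3.986×10¹⁴ m³/s².
r_p = 6371 + 876.4 = 7247.4 km = 7.2474×10⁶ m.
r_a = 6371 + 21500 = 27871 km = 2.7871×10⁷ m.
Semi-major axis a = (r_p + r_a)/2 = (7247.4 + 27871)/2 = 17559 km = 1.756×10⁷ m.
By Kepler's third law T = 2π√(a³/μ) = 2π × 3.686×10³ = 2.316×10⁴ s.
= 386.0 min.

T ≈ 386 min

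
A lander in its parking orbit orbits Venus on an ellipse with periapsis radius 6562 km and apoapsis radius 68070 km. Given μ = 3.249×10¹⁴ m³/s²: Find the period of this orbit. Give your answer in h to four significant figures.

Semi-major axis a = (r_p + r_a)/2 = (6562.0 + 68070)/2 = 37316 km = 3.732×10⁷ m.
By Kepler's third law T = 2π√(a³/μ) = 2π × 1.265×10⁴ = 7.946×10⁴ s.
= 22.07 h.

T ≈ 22.07 h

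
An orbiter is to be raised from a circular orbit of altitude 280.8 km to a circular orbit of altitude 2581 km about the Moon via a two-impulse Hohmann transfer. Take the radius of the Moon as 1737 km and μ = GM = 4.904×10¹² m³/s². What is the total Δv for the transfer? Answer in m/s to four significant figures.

r₁ = 1737 + 280.8 = 2017.8 km = 2.0178×10⁶ m.
r₂ = 1737 + 2581 = 4318.0 km = 4.3180×10⁶ m.
Transfer ellipse a_t = (r₁ + r₂)/2 = 3.168×10⁶ m.
At r₁: circular v_c1 = √(μ/r₁) = 1559 m/s; transfer-perilune v_p = √[μ(2/r₁ − 1/a_t)] = 1820 m/s.
Δv₁ = v_p − v_c1 = 261.1 m/s.
At r₂: circular v_c2 = √(μ/r₂) = 1066 m/s; transfer-apolune v_a = √[μ(2/r₂ − 1/a_t)] = 850.5 m/s.
Δv₂ = v_c2 − v_a = 215.2 m/s.
Total Δv = Δv₁ + Δv₂ = 476.3 m/s.

Δv_total ≈ 476.3 m/s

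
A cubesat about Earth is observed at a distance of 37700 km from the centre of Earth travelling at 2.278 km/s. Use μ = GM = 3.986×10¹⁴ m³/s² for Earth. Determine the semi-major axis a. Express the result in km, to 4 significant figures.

a ≈ 24980 km

r = 3.770×10⁷ m.
Specific orbital energy ε = v²/2 − μ/r = (2278)²/2 − 3.986×10¹⁴/3.770×10⁷ = -7.978×10⁶ J/kg.
Since ε = −μ/(2a), a = −μ/(2ε) = 2.498×10⁷ m = 24980 km.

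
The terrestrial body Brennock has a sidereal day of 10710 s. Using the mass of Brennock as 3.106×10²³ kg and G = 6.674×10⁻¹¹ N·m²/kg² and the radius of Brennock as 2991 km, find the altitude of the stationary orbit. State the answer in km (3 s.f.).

μ = GM = 6.674×10⁻¹¹ × 3.106×10²³ = 2.073×10¹³ m³/s².
A synchronous orbit has period T, so by Kepler's third law a = (μT²/4π²)^(1/3).
μT²/4π² = 2.073×10¹³ × (1.071×10⁴)² / 39.48 = 6.023×10¹⁹ m³.
a = 3.920×10⁶ m = 3919.8 km.
Altitude h = a − R = 3919.8 − 2991 = 928.85 km.

h_sync ≈ 929 km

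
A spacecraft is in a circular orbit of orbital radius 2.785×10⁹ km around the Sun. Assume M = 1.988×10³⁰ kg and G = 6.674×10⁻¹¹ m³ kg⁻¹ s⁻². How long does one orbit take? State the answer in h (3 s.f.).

μ = GM = 6.674×10⁻¹¹ × 1.988×10³⁰ = 1.327×10²⁰ m³/s².
r = 2.785×10⁹ km = 2.785×10¹² m.
Kepler's third law: T = 2π√(r³/μ) = 2π√((2.785×10¹²)³ / 1.327×10²⁰).
r³/μ = 1.628×10¹⁷ s², so T = 2π × 4.035×10⁸ = 2.535×10⁹ s.
Converting: 2.535×10⁹ s ÷ 3600 = 7.042×10⁵ h.

T ≈ 704000 h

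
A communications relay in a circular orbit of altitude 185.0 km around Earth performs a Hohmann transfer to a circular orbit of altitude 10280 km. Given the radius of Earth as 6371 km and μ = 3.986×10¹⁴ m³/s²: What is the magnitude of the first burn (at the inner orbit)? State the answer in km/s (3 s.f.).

Δv ≈ 1.54 km/s

r₁ = 6371 + 185.0 = 6556.0 km = 6.5560×10⁶ m.
r₂ = 6371 + 10280 = 16651 km = 1.6651×10⁷ m.
Transfer ellipse a_t = (r₁ + r₂)/2 = 1.160×10⁷ m.
At r₁: circular v_c1 = √(μ/r₁) = 7797 m/s; transfer-perigee v_p = √[μ(2/r₁ − 1/a_t)] = 9341 m/s.
Δv₁ = v_p − v_c1 = 1543 m/s.
= 1.543 km/s.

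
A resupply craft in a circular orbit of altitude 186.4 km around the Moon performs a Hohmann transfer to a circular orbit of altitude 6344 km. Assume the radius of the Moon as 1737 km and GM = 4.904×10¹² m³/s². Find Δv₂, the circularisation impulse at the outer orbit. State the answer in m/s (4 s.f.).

Δv ≈ 296.0 m/s

r₁ = 1737 + 186.4 = 1923.4 km = 1.9234×10⁶ m.
r₂ = 1737 + 6344 = 8081.0 km = 8.0810×10⁶ m.
Transfer ellipse a_t = (r₁ + r₂)/2 = 5.002×10⁶ m.
At r₁: circular v_c1 = √(μ/r₁) = 1597 m/s; transfer-perilune v_p = √[μ(2/r₁ − 1/a_t)] = 2030 m/s.
At r₂: circular v_c2 = √(μ/r₂) = 779.0 m/s; transfer-apolune v_a = √[μ(2/r₂ − 1/a_t)] = 483.1 m/s.
Δv₂ = v_c2 − v_a = 296.0 m/s.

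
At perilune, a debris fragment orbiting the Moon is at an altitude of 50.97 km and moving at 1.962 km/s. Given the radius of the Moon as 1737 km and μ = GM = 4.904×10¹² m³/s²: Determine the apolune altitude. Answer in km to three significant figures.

apolune altitude ≈ 2470 km

r_p = 1737 + 50.97 = 1788.0 km = 1.788×10⁶ m.
Specific energy ε = v²/2 − μ/r = -8.181×10⁵ J/kg, so a = −μ/(2ε) = 2.997×10⁶ m.
The apsides satisfy r_p + r_a = 2a, so the apolune radius is 2a − r_p = 4.207×10⁶ m = 4206.7 km.
Apolune altitude = 4206.7 − 1737 = 2469.7 km.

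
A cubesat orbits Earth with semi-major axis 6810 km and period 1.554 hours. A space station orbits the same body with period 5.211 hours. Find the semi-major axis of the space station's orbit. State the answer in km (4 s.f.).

a₂ ≈ 15260 km

Kepler's third law: a³ ∝ T², so a₂ = a₁ (T₂/T₁)^(2/3).
T₂/T₁ = 3.353, (T₂/T₁)^(2/3) = 2.240.
a₂ = 6810 × 2.240 = 15260 km.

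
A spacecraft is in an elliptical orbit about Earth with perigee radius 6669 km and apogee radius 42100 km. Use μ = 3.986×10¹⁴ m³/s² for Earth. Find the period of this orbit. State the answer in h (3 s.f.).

Semi-major axis a = (r_p + r_a)/2 = (6669.0 + 42100)/2 = 24384 km = 2.438×10⁷ m.
By Kepler's third law T = 2π√(a³/μ) = 2π × 6.031×10³ = 3.790×10⁴ s.
= 10.53 h.

T ≈ 10.5 h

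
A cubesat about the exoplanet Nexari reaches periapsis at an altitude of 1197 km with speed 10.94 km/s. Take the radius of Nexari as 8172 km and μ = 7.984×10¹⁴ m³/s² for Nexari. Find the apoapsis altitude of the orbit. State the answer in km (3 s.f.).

r_p = 8172 + 1197 = 9369.0 km = 9.369×10⁶ m.
Specific energy ε = v²/2 − μ/r = -2.538×10⁷ J/kg, so a = −μ/(2ε) = 1.573×10⁷ m.
The apsides satisfy r_p + r_a = 2a, so the apoapsis radius is 2a − r_p = 2.209×10⁷ m = 22095 km.
Apoapsis altitude = 22095 − 8172 = 13923 km.

apoapsis altitude ≈ 13900 km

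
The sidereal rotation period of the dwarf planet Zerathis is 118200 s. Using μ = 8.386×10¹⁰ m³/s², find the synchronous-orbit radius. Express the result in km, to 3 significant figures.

A synchronous orbit has period T, so by Kepler's third law a = (μT²/4π²)^(1/3).
μT²/4π² = 8.386×10¹⁰ × (1.182×10⁵)² / 39.48 = 2.968×10¹⁹ m³.
a = 3.096×10⁶ m = 3096.1 km.

r_sync ≈ 3100 km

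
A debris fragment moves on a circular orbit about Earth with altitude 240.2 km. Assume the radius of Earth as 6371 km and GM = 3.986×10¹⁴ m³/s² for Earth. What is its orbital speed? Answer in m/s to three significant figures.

r = 6371 + 240.2 = 6611.2 km = 6.6112×10⁶ m.
For a circular orbit v = √(μ/r) = √(3.986×10¹⁴ / 6.611×10⁶) = √(6.029×10⁷) = 7765 m/s.

v ≈ 7760 m/s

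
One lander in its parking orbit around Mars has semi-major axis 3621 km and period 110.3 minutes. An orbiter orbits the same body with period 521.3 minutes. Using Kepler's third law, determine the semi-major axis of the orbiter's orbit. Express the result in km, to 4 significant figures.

a₂ ≈ 10200 km

Kepler's third law: a³ ∝ T², so a₂ = a₁ (T₂/T₁)^(2/3).
T₂/T₁ = 4.726, (T₂/T₁)^(2/3) = 2.816.
a₂ = 3621 × 2.816 = 10200 km.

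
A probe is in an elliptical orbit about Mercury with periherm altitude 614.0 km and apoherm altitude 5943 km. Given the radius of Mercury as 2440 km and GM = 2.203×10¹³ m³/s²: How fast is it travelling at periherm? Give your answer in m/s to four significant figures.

v ≈ 3252 m/s

r_p = 2440 + 614.0 = 3054.0 km = 3.0540×10⁶ m.
r_a = 2440 + 5943 = 8383.0 km = 8.3830×10⁶ m.
Semi-major axis a = (r_p + r_a)/2 = 5718.5 km = 5.718×10⁶ m.
Vis-viva: v² = μ(2/r − 1/a) = 2.203×10¹³ × (6.549×10⁻⁷ − 1.749×10⁻⁷) = 1.057×10⁷ m²/s².
v = 3252 m/s.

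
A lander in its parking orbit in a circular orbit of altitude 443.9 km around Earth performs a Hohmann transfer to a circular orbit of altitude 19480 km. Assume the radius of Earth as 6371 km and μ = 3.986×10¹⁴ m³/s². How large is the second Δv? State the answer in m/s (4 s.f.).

r₁ = 6371 + 443.9 = 6814.9 km = 6.8149×10⁶ m.
r₂ = 6371 + 19480 = 25851 km = 2.5851×10⁷ m.
Transfer ellipse a_t = (r₁ + r₂)/2 = 1.633×10⁷ m.
At r₁: circular v_c1 = √(μ/r₁) = 7648 m/s; transfer-perigee v_p = √[μ(2/r₁ − 1/a_t)] = 9622 m/s.
At r₂: circular v_c2 = √(μ/r₂) = 3927 m/s; transfer-apogee v_a = √[μ(2/r₂ − 1/a_t)] = 2536 m/s.
Δv₂ = v_c2 − v_a = 1390 m/s.

Δv ≈ 1390 m/s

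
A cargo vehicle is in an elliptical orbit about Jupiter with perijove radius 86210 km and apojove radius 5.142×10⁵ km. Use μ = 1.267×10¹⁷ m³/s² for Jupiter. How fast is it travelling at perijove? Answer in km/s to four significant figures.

v ≈ 50.17 km/s

Semi-major axis a = (r_p + r_a)/2 = 3.0020×10⁵ km = 3.002×10⁸ m.
Vis-viva: v² = μ(2/r − 1/a) = 1.267×10¹⁷ × (2.320×10⁻⁸ − 3.331×10⁻⁹) = 2.517×10⁹ m²/s².
v = 50170 m/s = 50.17 km/s.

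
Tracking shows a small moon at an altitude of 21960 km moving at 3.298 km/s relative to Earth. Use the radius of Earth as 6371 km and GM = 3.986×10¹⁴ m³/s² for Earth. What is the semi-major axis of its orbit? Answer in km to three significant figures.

r = 6371 + 21960 = 28331 km = 2.833×10⁷ m.
Specific orbital energy ε = v²/2 − μ/r = (3298)²/2 − 3.986×10¹⁴/2.833×10⁷ = -8.631×10⁶ J/kg.
Since ε = −μ/(2a), a = −μ/(2ε) = 2.309×10⁷ m = 23091 km.

a ≈ 23100 km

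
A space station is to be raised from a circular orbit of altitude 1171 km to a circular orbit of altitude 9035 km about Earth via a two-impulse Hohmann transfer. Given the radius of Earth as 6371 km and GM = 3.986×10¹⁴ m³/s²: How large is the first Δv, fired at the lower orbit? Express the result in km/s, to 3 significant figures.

r₁ = 6371 + 1171 = 7542.0 km = 7.5420×10⁶ m.
r₂ = 6371 + 9035 = 15406 km = 1.5406×10⁷ m.
Transfer ellipse a_t = (r₁ + r₂)/2 = 1.147×10⁷ m.
At r₁: circular v_c1 = √(μ/r₁) = 7270 m/s; transfer-perigee v_p = √[μ(2/r₁ − 1/a_t)] = 8424 m/s.
Δv₁ = v_p − v_c1 = 1154 m/s.
= 1.154 km/s.

Δv ≈ 1.15 km/s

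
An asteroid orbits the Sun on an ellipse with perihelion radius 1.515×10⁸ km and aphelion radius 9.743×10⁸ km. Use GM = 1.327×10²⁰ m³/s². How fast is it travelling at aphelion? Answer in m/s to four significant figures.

v ≈ 6055 m/s

Semi-major axis a = (r_p + r_a)/2 = 5.6290×10⁸ km = 5.629×10¹¹ m.
Vis-viva: v² = μ(2/r − 1/a) = 1.327×10²⁰ × (2.053×10⁻¹² − 1.777×10⁻¹²) = 3.666×10⁷ m²/s².
v = 6055 m/s.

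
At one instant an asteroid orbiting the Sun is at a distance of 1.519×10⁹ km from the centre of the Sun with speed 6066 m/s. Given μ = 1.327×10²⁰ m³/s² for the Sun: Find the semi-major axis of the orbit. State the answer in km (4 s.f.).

a ≈ 9.621×10⁸ km

r = 1.519×10¹² m.
Specific orbital energy ε = v²/2 − μ/r = (6066)²/2 − 1.327×10²⁰/1.519×10¹² = -6.896×10⁷ J/kg.
Since ε = −μ/(2a), a = −μ/(2ε) = 9.621×10¹¹ m = 9.6213×10⁸ km.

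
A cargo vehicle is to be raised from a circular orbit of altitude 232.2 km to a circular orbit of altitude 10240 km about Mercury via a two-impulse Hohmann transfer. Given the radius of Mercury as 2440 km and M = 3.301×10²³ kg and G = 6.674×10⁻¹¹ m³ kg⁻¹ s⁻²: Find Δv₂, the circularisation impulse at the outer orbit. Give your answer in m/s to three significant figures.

μ = GM = 6.674×10⁻¹¹ × 3.301×10²³ = 2.203×10¹³ m³/s².
r₁ = 2440 + 232.2 = 2672.2 km = 2.6722×10⁶ m.
r₂ = 2440 + 10240 = 12680 km = 1.2680×10⁷ m.
Transfer ellipse a_t = (r₁ + r₂)/2 = 7.676×10⁶ m.
At r₁: circular v_c1 = √(μ/r₁) = 2871 m/s; transfer-periherm v_p = √[μ(2/r₁ − 1/a_t)] = 3690 m/s.
At r₂: circular v_c2 = √(μ/r₂) = 1318 m/s; transfer-apoherm v_a = √[μ(2/r₂ − 1/a_t)] = 777.7 m/s.
Δv₂ = v_c2 − v_a = 540.4 m/s.

Δv ≈ 540 m/s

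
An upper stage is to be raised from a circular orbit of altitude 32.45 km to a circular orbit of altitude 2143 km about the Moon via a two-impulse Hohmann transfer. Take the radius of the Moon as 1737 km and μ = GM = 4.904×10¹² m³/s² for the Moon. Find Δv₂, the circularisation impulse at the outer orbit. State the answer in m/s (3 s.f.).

Δv ≈ 234 m/s

r₁ = 1737 + 32.45 = 1769.5 km = 1.7694×10⁶ m.
r₂ = 1737 + 2143 = 3880.0 km = 3.8800×10⁶ m.
Transfer ellipse a_t = (r₁ + r₂)/2 = 2.825×10⁶ m.
At r₁: circular v_c1 = √(μ/r₁) = 1665 m/s; transfer-perilune v_p = √[μ(2/r₁ − 1/a_t)] = 1951 m/s.
At r₂: circular v_c2 = √(μ/r₂) = 1124 m/s; transfer-apolune v_a = √[μ(2/r₂ − 1/a_t)] = 889.8 m/s.
Δv₂ = v_c2 − v_a = 234.4 m/s.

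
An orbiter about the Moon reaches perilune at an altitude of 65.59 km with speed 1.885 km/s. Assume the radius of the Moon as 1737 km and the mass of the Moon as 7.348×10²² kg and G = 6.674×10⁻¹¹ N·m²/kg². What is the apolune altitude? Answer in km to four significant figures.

μ = GM = 6.674×10⁻¹¹ × 7.348×10²² = 4.904×10¹² m³/s².
r_p = 1737 + 65.59 = 1802.6 km = 1.803×10⁶ m.
Specific energy ε = v²/2 − μ/r = -9.439×10⁵ J/kg, so a = −μ/(2ε) = 2.598×10⁶ m.
The apsides satisfy r_p + r_a = 2a, so the apolune radius is 2a − r_p = 3.393×10⁶ m = 3392.7 km.
Apolune altitude = 3392.7 − 1737 = 1655.7 km.

apolune altitude ≈ 1656 km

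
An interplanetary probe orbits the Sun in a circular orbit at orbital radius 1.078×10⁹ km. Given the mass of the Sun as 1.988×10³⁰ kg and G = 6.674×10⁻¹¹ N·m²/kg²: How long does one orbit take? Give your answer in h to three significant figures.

μ = GM = 6.674×10⁻¹¹ × 1.988×10³⁰ = 1.327×10²⁰ m³/s².
r = 1.078×10⁹ km = 1.078×10¹² m.
Kepler's third law: T = 2π√(r³/μ) = 2π√((1.078×10¹²)³ / 1.327×10²⁰).
r³/μ = 9.442×10¹⁵ s², so T = 2π × 9.717×10⁷ = 6.105×10⁸ s.
Converting: 6.105×10⁸ s ÷ 3600 = 1.696×10⁵ h.

T ≈ 170000 h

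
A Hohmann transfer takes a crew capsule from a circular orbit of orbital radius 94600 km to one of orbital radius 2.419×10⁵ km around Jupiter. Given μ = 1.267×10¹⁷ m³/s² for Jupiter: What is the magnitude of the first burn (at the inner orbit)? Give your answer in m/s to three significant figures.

r₁ = 94600 km = 9.460×10⁷ m.
r₂ = 2.419×10⁵ km = 2.419×10⁸ m.
Transfer ellipse a_t = (r₁ + r₂)/2 = 1.682×10⁸ m.
At r₁: circular v_c1 = √(μ/r₁) = 36600 m/s; transfer-perijove v_p = √[μ(2/r₁ − 1/a_t)] = 43880 m/s.
Δv₁ = v_p − v_c1 = 7285 m/s.

Δv ≈ 7280 m/s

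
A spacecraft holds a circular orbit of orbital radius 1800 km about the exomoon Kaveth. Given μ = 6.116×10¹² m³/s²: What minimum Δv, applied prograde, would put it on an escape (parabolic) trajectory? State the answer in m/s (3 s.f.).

Δv ≈ 764 m/s

r = 1800 km = 1.800×10⁶ m.
Circular speed v_c = √(μ/r) = 1843 m/s.
Escape speed v_esc = √(2μ/r) = √2 × v_c = 2607 m/s.
Δv = v_esc − v_c = 763.5 m/s.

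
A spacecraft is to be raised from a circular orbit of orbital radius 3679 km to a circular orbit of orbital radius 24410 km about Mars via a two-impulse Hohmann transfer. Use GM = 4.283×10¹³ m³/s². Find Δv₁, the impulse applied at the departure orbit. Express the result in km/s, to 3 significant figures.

Δv ≈ 1.09 km/s

r₁ = 3679 km = 3.679×10⁶ m.
r₂ = 24410 km = 2.441×10⁷ m.
Transfer ellipse a_t = (r₁ + r₂)/2 = 1.404×10⁷ m.
At r₁: circular v_c1 = √(μ/r₁) = 3412 m/s; transfer-periapsis v_p = √[μ(2/r₁ − 1/a_t)] = 4498 m/s.
Δv₁ = v_p − v_c1 = 1086 m/s.
= 1.086 km/s.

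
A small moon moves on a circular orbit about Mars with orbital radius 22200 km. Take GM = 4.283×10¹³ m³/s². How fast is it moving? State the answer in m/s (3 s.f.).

v ≈ 1390 m/s

r = 22200 km = 2.220×10⁷ m.
For a circular orbit v = √(μ/r) = √(4.283×10¹³ / 2.220×10⁷) = √(1.929×10⁶) = 1389 m/s.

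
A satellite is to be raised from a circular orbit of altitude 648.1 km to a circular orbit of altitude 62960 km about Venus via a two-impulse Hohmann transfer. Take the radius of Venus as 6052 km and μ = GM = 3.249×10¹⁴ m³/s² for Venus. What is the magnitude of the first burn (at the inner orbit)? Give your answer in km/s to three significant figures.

Δv ≈ 2.44 km/s

r₁ = 6052 + 648.1 = 6700.1 km = 6.7001×10⁶ m.
r₂ = 6052 + 62960 = 69012 km = 6.9012×10⁷ m.
Transfer ellipse a_t = (r₁ + r₂)/2 = 3.786×10⁷ m.
At r₁: circular v_c1 = √(μ/r₁) = 6964 m/s; transfer-periapsis v_p = √[μ(2/r₁ − 1/a_t)] = 9402 m/s.
Δv₁ = v_p − v_c1 = 2439 m/s.
= 2.439 km/s.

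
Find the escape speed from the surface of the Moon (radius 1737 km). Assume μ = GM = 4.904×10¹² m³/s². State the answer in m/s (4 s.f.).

v_esc ≈ 2376 m/s

r = R = 1.737×10⁶ m.
Escape speed v_esc = √(2μ/r) = √(2 × 4.904×10¹² / 1.737×10⁶) = √(5.647×10⁶) = 2376 m/s.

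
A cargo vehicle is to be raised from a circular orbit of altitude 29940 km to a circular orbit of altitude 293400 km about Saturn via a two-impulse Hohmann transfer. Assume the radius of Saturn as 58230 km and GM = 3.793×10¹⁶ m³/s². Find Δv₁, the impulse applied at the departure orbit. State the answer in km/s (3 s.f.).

r₁ = 58230 + 29940 = 88170 km = 8.8170×10⁷ m.
r₂ = 58230 + 293400 = 351630 km = 3.5163×10⁸ m.
Transfer ellipse a_t = (r₁ + r₂)/2 = 2.199×10⁸ m.
At r₁: circular v_c1 = √(μ/r₁) = 20740 m/s; transfer-perikrone v_p = √[μ(2/r₁ − 1/a_t)] = 26230 m/s.
Δv₁ = v_p − v_c1 = 5487 m/s.
= 5.487 km/s.

Δv ≈ 5.49 km/s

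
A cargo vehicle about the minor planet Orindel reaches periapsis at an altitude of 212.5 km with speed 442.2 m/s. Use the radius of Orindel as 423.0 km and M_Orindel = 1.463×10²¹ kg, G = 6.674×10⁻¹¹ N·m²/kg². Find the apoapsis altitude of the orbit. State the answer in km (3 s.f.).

μ = GM = 6.674×10⁻¹¹ × 1.463×10²¹ = 9.764×10¹⁰ m³/s².
r_p = 423.0 + 212.5 = 635.50 km = 6.355×10⁵ m.
Specific energy ε = v²/2 − μ/r = -5.587×10⁴ J/kg, so a = −μ/(2ε) = 8.738×10⁵ m.
The apsides satisfy r_p + r_a = 2a, so the apoapsis radius is 2a − r_p = 1.112×10⁶ m = 1112.0 km.
Apoapsis altitude = 1112.0 − 423.0 = 689.03 km.

apoapsis altitude ≈ 689 km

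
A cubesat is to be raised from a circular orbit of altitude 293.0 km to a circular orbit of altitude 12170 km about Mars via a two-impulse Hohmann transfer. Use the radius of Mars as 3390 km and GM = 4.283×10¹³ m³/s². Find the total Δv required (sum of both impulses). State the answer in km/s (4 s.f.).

r₁ = 3390 + 293.0 = 3683.0 km = 3.6830×10⁶ m.
r₂ = 3390 + 12170 = 15560 km = 1.5560×10⁷ m.
Transfer ellipse a_t = (r₁ + r₂)/2 = 9.622×10⁶ m.
At r₁: circular v_c1 = √(μ/r₁) = 3410 m/s; transfer-periapsis v_p = √[μ(2/r₁ − 1/a_t)] = 4337 m/s.
Δv₁ = v_p − v_c1 = 926.5 m/s.
At r₂: circular v_c2 = √(μ/r₂) = 1659 m/s; transfer-apoapsis v_a = √[μ(2/r₂ − 1/a_t)] = 1026 m/s.
Δv₂ = v_c2 − v_a = 632.6 m/s.
Total Δv = Δv₁ + Δv₂ = 1559 m/s = 1.559 km/s.

Δv_total ≈ 1.559 km/s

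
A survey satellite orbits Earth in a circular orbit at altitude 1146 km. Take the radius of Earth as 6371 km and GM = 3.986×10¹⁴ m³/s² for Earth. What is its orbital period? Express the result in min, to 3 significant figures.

r = 6371 + 1146 = 7517.0 km = 7.5170×10⁶ m.
Kepler's third law: T = 2π√(r³/μ) = 2π√((7.517×10⁶)³ / 3.986×10¹⁴).
r³/μ = 1.066×10⁶ s², so T = 2π × 1.032×10³ = 6.486×10³ s.
Converting: 6.486×10³ s ÷ 60.00 = 108.1 min.

T ≈ 108 min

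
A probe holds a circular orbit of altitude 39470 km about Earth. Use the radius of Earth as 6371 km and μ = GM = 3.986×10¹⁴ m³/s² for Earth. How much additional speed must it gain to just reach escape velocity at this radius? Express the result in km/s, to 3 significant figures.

Δv ≈ 1.22 km/s

r = 6371 + 39470 = 45841 km = 4.5841×10⁷ m.
Circular speed v_c = √(μ/r) = 2949 m/s.
Escape speed v_esc = √(2μ/r) = √2 × v_c = 4170 m/s.
Δv = v_esc − v_c = 1221 m/s = 1.221 km/s.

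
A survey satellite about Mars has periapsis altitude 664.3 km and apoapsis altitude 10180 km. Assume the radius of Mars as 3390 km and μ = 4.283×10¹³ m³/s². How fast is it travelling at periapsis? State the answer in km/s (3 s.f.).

r_p = 3390 + 664.3 = 4054.3 km = 4.0543×10⁶ m.
r_a = 3390 + 10180 = 13570 km = 1.3570×10⁷ m.
Semi-major axis a = (r_p + r_a)/2 = 8812.1 km = 8.812×10⁶ m.
Vis-viva: v² = μ(2/r − 1/a) = 4.283×10¹³ × (4.933×10⁻⁷ − 1.135×10⁻⁷) = 1.627×10⁷ m²/s².
v = 4033 m/s = 4.033 km/s.

v ≈ 4.03 km/s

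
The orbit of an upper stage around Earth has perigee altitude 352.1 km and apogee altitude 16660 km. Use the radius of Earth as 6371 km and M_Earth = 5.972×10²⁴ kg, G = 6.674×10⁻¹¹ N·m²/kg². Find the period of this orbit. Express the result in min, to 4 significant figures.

μ = GM = 6.674×10⁻¹¹ × 5.972×10²⁴ = 3.986×10¹⁴ m³/s².
r_p = 6371 + 352.1 = 6723.1 km = 6.7231×10⁶ m.
r_a = 6371 + 16660 = 23031 km = 2.3031×10⁷ m.
Semi-major axis a = (r_p + r_a)/2 = (6723.1 + 23031)/2 = 14877 km = 1.488×10⁷ m.
By Kepler's third law T = 2π√(a³/μ) = 2π × 2.874×10³ = 1.806×10⁴ s.
= 301.0 min.

T ≈ 301.0 min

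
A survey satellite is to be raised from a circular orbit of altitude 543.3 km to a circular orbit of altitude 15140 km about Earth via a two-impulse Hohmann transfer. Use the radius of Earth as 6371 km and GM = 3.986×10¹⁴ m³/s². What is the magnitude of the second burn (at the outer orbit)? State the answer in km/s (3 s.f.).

r₁ = 6371 + 543.3 = 6914.3 km = 6.9143×10⁶ m.
r₂ = 6371 + 15140 = 21511 km = 2.1511×10⁷ m.
Transfer ellipse a_t = (r₁ + r₂)/2 = 1.421×10⁷ m.
At r₁: circular v_c1 = √(μ/r₁) = 7593 m/s; transfer-perigee v_p = √[μ(2/r₁ − 1/a_t)] = 9341 m/s.
At r₂: circular v_c2 = √(μ/r₂) = 4305 m/s; transfer-apogee v_a = √[μ(2/r₂ − 1/a_t)] = 3002 m/s.
Δv₂ = v_c2 − v_a = 1302 m/s.
= 1.302 km/s.

Δv ≈ 1.30 km/s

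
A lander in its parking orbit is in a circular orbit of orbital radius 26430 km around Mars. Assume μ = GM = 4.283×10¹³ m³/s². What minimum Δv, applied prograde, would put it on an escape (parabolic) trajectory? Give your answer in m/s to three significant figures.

Δv ≈ 527 m/s

r = 26430 km = 2.643×10⁷ m.
Circular speed v_c = √(μ/r) = 1273 m/s.
Escape speed v_esc = √(2μ/r) = √2 × v_c = 1800 m/s.
Δv = v_esc − v_c = 527.3 m/s.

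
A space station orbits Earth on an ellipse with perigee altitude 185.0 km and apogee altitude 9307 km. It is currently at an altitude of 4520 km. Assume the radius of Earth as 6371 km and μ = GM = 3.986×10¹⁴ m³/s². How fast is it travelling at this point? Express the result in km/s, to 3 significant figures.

v ≈ 6.11 km/s

r_p = 6371 + 185.0 = 6556.0 km = 6.5560×10⁶ m.
r_a = 6371 + 9307 = 15678 km = 1.5678×10⁷ m.
r = 6371 + 4520 = 10891 km = 1.089×10⁷ m.
Semi-major axis a = (r_p + r_a)/2 = 11117 km = 1.112×10⁷ m.
Vis-viva: v² = μ(2/r − 1/a) = 3.986×10¹⁴ × (1.836×10⁻⁷ − 8.995×10⁻⁸) = 3.734×10⁷ m²/s².
v = 6111 m/s = 6.111 km/s.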